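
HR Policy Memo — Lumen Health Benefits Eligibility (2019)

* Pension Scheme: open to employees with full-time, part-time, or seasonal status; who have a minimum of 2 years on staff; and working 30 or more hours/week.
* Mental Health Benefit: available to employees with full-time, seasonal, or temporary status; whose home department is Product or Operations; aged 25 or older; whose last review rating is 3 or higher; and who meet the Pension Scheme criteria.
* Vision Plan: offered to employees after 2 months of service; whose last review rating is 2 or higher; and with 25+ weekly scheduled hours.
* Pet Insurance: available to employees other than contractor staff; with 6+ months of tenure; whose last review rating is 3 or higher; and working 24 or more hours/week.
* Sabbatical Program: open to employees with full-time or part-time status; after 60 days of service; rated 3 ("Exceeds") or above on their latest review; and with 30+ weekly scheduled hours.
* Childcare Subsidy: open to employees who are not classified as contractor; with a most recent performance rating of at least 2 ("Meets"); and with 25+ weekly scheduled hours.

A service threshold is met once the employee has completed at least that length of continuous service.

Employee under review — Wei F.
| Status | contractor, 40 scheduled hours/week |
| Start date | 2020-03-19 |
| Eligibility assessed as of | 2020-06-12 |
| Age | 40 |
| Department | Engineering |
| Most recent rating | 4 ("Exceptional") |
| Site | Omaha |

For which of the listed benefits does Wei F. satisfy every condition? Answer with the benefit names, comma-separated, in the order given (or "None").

Vision Plan

Service from 2020-03-19 to 2020-06-12: 85 days.
Pension Scheme — status contractor ✗ (requires full-time, part-time, or seasonal) → not eligible.
Mental Health Benefit — status contractor ✗ (requires full-time, seasonal, or temporary) → not eligible.
Vision Plan — service 85 days ≥ 2 months (≈60 days) ✓; rating 4 ≥ 2 ✓; 40 hrs/wk ≥ 25 ✓ → eligible.
Pet Insurance — status contractor ✗ (excluded) → not eligible.
Sabbatical Program — status contractor ✗ (requires full-time or part-time) → not eligible.
Childcare Subsidy — status contractor ✗ (excluded) → not eligible.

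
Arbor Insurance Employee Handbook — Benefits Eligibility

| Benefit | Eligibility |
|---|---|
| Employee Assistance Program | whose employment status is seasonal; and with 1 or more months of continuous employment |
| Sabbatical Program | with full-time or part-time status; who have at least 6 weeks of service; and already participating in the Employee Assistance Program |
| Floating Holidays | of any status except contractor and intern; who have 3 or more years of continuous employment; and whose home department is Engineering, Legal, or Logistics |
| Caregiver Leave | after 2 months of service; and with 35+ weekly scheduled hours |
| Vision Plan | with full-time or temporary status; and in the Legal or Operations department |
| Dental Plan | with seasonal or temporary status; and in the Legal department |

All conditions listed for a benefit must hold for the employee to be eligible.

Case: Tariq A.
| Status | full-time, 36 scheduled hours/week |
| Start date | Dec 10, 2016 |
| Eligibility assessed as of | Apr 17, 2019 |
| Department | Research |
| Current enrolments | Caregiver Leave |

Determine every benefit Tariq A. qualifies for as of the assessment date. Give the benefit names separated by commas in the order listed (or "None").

Caregiver Leave

Service from Dec 10, 2016 to Apr 17, 2019: 858 days.
Employee Assistance Program — status full-time ✗ (requires seasonal) → not eligible.
Sabbatical Program — status full-time ✓; service 858 days ≥ 6 weeks (≈42 days) ✓; not enrolled in Employee Assistance Program ✗ → not eligible.
Floating Holidays — status full-time ✓ (not excluded); service 858 days < 3 years (≈1095 days) ✗ → not eligible.
Caregiver Leave — service 858 days ≥ 2 months (≈60 days) ✓; 36 hrs/wk ≥ 35 ✓ → eligible.
Vision Plan — status full-time ✓; dept Research ✗ → not eligible.
Dental Plan — status full-time ✗ (requires seasonal or temporary) → not eligible.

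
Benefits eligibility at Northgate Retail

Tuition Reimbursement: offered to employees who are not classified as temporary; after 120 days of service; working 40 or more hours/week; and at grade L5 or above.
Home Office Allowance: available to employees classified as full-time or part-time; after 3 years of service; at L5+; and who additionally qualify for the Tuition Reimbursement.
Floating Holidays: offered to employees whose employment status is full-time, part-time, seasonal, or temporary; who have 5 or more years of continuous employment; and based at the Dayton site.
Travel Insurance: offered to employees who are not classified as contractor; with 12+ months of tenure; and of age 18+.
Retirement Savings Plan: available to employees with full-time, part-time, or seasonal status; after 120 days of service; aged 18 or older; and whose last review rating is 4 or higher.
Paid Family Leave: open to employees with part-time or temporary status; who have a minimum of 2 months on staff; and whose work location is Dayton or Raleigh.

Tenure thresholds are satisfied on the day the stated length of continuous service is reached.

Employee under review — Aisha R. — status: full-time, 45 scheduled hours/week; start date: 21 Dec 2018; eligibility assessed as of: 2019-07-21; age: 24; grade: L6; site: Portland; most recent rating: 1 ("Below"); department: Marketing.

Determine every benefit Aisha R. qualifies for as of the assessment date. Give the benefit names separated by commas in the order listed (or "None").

Service from 21 Dec 2018 to 2019-07-21: 212 days.
Tuition Reimbursement — status full-time ✓ (not excluded); service 212 days ≥ 120 days ✓; 45 hrs/wk ≥ 40 ✓; grade L6 ≥ L5 ✓ → eligible.
Home Office Allowance — status full-time ✓; service 212 days < 3 years (≈1095 days) ✗ → not eligible.
Floating Holidays — status full-time ✓; service 212 days < 5 years (≈1825 days) ✗ → not eligible.
Travel Insurance — status full-time ✓ (not excluded); service 212 days < 12 months (≈360 days) ✗ → not eligible.
Retirement Savings Plan — status full-time ✓; service 212 days ≥ 120 days ✓; age 24 ≥ 18 ✓; rating 1 < 4 ✗ → not eligible.
Paid Family Leave — status full-time ✗ (requires part-time or temporary) → not eligible.

Tuition Reimbursement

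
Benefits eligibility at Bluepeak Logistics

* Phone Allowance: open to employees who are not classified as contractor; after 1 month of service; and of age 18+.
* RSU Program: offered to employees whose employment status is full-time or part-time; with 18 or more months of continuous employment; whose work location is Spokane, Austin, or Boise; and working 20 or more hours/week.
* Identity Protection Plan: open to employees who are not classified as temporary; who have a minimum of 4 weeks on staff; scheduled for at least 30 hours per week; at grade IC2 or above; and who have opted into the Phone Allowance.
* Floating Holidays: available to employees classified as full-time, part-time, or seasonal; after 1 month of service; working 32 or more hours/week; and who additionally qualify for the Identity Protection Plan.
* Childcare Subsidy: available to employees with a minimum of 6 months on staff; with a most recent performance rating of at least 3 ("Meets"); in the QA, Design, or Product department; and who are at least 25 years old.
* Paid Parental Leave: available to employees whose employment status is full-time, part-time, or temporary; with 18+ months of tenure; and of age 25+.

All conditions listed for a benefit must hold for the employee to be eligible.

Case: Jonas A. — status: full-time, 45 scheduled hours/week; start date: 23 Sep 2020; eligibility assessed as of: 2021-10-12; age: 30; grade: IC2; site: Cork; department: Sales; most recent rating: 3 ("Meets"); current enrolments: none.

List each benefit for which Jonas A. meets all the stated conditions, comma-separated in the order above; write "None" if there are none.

Phone Allowance

Service from 23 Sep 2020 to 2021-10-12: 384 days.
Phone Allowance — status full-time ✓ (not excluded); service 384 days ≥ 1 month (≈30 days) ✓; age 30 ≥ 18 ✓ → eligible.
RSU Program — status full-time ✓; service 384 days < 18 months (≈540 days) ✗ → not eligible.
Identity Protection Plan — status full-time ✓ (not excluded); service 384 days ≥ 4 weeks (≈28 days) ✓; 45 hrs/wk ≥ 30 ✓; grade IC2 ≥ IC2 ✓; not enrolled in Phone Allowance ✗ → not eligible.
Floating Holidays — status full-time ✓; service 384 days ≥ 1 month (≈30 days) ✓; 45 hrs/wk ≥ 32 ✓; not eligible for Identity Protection Plan ✗ → not eligible.
Childcare Subsidy — service 384 days ≥ 6 months (≈180 days) ✓; rating 3 ≥ 3 ✓; dept Sales ✗ → not eligible.
Paid Parental Leave — status full-time ✓; service 384 days < 18 months (≈540 days) ✗ → not eligible.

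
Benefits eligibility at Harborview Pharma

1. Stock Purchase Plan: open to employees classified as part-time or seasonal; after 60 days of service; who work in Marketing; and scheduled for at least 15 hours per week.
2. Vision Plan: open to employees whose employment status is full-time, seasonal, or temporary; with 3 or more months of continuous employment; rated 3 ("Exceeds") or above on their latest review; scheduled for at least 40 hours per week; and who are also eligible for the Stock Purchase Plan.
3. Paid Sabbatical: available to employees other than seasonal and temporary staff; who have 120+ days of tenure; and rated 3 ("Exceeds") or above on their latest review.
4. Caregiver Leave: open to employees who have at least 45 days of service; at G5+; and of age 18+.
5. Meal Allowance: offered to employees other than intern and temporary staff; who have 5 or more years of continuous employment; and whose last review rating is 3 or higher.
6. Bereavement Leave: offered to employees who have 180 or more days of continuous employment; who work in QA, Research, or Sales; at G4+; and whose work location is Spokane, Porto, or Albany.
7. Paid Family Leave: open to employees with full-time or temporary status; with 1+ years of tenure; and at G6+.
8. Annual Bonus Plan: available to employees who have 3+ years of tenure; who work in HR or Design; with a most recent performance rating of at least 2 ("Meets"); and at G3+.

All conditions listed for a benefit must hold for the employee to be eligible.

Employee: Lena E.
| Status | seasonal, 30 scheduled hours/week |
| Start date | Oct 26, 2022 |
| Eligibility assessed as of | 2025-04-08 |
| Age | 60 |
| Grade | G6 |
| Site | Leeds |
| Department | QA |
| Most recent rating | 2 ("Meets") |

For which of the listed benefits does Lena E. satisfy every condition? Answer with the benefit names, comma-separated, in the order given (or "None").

Caregiver Leave

Service from Oct 26, 2022 to 2025-04-08: 895 days.
Stock Purchase Plan — status seasonal ✓; service 895 days ≥ 60 days ✓; dept QA ✗ → not eligible.
Vision Plan — status seasonal ✓; service 895 days ≥ 3 months (≈90 days) ✓; rating 2 < 3 ✗ → not eligible.
Paid Sabbatical — status seasonal ✗ (excluded) → not eligible.
Caregiver Leave — service 895 days ≥ 45 days ✓; grade G6 ≥ G5 ✓; age 60 ≥ 18 ✓ → eligible.
Meal Allowance — status seasonal ✓ (not excluded); service 895 days < 5 years (≈1825 days) ✗ → not eligible.
Bereavement Leave — service 895 days ≥ 180 days ✓; dept QA ✓; grade G6 ≥ G4 ✓; site Leeds ✗ (not Spokane, Porto, or Albany) → not eligible.
Paid Family Leave — status seasonal ✗ (requires full-time or temporary) → not eligible.
Annual Bonus Plan — service 895 days < 3 years (≈1095 days) ✗ → not eligible.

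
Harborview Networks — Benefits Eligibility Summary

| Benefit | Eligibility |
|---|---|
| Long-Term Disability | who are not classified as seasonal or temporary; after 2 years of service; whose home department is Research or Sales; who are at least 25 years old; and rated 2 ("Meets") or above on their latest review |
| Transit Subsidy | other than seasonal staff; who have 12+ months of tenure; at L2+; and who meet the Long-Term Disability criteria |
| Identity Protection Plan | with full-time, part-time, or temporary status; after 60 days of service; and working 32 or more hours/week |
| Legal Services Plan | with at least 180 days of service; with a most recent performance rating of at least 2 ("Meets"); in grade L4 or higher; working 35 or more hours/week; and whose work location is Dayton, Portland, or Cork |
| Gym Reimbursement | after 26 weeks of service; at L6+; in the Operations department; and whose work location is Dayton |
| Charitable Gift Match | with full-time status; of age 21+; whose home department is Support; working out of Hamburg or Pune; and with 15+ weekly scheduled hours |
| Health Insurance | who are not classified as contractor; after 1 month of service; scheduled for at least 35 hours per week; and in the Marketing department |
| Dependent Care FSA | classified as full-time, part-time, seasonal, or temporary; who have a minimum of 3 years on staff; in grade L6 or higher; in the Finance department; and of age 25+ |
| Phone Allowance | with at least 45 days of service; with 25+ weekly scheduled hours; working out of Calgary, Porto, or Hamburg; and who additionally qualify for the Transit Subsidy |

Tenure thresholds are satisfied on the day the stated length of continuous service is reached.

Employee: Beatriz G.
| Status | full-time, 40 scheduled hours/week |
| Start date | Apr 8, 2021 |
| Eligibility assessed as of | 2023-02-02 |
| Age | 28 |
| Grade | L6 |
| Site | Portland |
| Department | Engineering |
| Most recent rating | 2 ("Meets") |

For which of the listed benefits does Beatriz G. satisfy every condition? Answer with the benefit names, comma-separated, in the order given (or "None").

Service from Apr 8, 2021 to 2023-02-02: 665 days.
Long-Term Disability — status full-time ✓ (not excluded); service 665 days < 2 years (≈730 days) ✗ → not eligible.
Transit Subsidy — status full-time ✓ (not excluded); service 665 days ≥ 12 months (≈360 days) ✓; grade L6 ≥ L2 ✓; not eligible for Long-Term Disability ✗ → not eligible.
Identity Protection Plan — status full-time ✓; service 665 days ≥ 60 days ✓; 40 hrs/wk ≥ 32 ✓ → eligible.
Legal Services Plan — service 665 days ≥ 180 days ✓; rating 2 ≥ 2 ✓; grade L6 ≥ L4 ✓; 40 hrs/wk ≥ 35 ✓; site Portland ✓ → eligible.
Gym Reimbursement — service 665 days ≥ 26 weeks (≈182 days) ✓; grade L6 ≥ L6 ✓; dept Engineering ✗ → not eligible.
Charitable Gift Match — status full-time ✓; age 28 ≥ 21 ✓; dept Engineering ✗ → not eligible.
Health Insurance — status full-time ✓ (not excluded); service 665 days ≥ 1 month (≈30 days) ✓; 40 hrs/wk ≥ 35 ✓; dept Engineering ✗ → not eligible.
Dependent Care FSA — status full-time ✓; service 665 days < 3 years (≈1095 days) ✗ → not eligible.
Phone Allowance — service 665 days ≥ 45 days ✓; 40 hrs/wk ≥ 25 ✓; site Portland ✗ (not Calgary, Porto, or Hamburg) → not eligible.

Identity Protection Plan, Legal Services Plan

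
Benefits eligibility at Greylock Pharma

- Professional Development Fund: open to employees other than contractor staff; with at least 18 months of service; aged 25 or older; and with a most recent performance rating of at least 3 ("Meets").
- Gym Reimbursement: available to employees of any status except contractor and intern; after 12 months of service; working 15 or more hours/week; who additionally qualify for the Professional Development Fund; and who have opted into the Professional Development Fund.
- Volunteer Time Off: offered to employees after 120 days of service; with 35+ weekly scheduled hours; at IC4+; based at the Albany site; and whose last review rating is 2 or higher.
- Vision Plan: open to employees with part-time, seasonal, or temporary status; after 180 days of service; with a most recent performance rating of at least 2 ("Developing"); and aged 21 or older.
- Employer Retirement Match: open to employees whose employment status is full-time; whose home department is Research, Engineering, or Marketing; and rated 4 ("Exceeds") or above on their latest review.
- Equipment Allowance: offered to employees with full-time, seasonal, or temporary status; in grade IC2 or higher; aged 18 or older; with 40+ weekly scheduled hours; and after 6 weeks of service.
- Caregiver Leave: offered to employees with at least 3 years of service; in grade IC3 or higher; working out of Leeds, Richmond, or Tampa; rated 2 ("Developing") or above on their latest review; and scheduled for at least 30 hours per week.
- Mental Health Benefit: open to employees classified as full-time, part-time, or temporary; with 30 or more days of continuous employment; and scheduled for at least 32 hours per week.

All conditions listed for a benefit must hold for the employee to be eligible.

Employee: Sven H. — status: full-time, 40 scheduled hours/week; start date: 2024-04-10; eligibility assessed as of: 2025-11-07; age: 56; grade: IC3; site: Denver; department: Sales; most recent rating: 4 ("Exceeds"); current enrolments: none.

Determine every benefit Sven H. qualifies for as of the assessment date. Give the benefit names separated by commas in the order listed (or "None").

Service from 2024-04-10 to 2025-11-07: 576 days.
Professional Development Fund — status full-time ✓ (not excluded); service 576 days ≥ 18 months (≈540 days) ✓; age 56 ≥ 25 ✓; rating 4 ≥ 3 ✓ → eligible.
Gym Reimbursement — status full-time ✓ (not excluded); service 576 days ≥ 12 months (≈360 days) ✓; 40 hrs/wk ≥ 15 ✓; eligible for Professional Development Fund ✓; not enrolled in Professional Development Fund ✗ → not eligible.
Volunteer Time Off — service 576 days ≥ 120 days ✓; 40 hrs/wk ≥ 35 ✓; grade IC3 < IC4 ✗ → not eligible.
Vision Plan — status full-time ✗ (requires part-time, seasonal, or temporary) → not eligible.
Employer Retirement Match — status full-time ✓; dept Sales ✗ → not eligible.
Equipment Allowance — status full-time ✓; grade IC3 ≥ IC2 ✓; age 56 ≥ 18 ✓; 40 hrs/wk ≥ 40 ✓; service 576 days ≥ 6 weeks (≈42 days) ✓ → eligible.
Caregiver Leave — service 576 days < 3 years (≈1095 days) ✗ → not eligible.
Mental Health Benefit — status full-time ✓; service 576 days ≥ 30 days ✓; 40 hrs/wk ≥ 32 ✓ → eligible.

Professional Development Fund, Equipment Allowance, Mental Health Benefit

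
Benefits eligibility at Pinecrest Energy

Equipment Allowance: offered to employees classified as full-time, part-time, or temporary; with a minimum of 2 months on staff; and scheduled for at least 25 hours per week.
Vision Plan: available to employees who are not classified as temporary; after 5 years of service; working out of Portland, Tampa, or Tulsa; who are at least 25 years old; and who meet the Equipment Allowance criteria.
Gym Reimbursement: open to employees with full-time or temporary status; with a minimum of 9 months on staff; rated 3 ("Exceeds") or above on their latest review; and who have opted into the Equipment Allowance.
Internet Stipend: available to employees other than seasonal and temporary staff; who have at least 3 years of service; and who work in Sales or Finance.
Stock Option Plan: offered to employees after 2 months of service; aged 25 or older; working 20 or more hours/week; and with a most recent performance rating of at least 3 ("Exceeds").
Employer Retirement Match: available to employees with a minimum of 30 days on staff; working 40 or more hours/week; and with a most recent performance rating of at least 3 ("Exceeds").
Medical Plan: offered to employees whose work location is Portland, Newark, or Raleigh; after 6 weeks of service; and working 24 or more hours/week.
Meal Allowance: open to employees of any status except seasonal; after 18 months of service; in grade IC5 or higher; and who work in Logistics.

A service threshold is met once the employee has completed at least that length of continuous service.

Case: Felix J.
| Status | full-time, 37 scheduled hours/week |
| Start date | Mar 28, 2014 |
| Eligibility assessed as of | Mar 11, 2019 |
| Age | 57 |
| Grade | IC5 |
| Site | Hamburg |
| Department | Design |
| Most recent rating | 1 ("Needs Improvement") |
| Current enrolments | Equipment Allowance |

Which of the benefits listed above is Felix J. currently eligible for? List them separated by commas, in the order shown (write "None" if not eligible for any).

Equipment Allowance

Service from Mar 28, 2014 to Mar 11, 2019: 1809 days.
Equipment Allowance — status full-time ✓; service 1809 days ≥ 2 months (≈60 days) ✓; 37 hrs/wk ≥ 25 ✓ → eligible.
Vision Plan — status full-time ✓ (not excluded); service 1809 days < 5 years (≈1825 days) ✗ → not eligible.
Gym Reimbursement — status full-time ✓; service 1809 days ≥ 9 months (≈270 days) ✓; rating 1 < 3 ✗ → not eligible.
Internet Stipend — status full-time ✓ (not excluded); service 1809 days ≥ 3 years (≈1095 days) ✓; dept Design ✗ → not eligible.
Stock Option Plan — service 1809 days ≥ 2 months (≈60 days) ✓; age 57 ≥ 25 ✓; 37 hrs/wk ≥ 20 ✓; rating 1 < 3 ✗ → not eligible.
Employer Retirement Match — service 1809 days ≥ 30 days ✓; 37 hrs/wk < 40 ✗ → not eligible.
Medical Plan — site Hamburg ✗ (not Portland, Newark, or Raleigh) → not eligible.
Meal Allowance — status full-time ✓ (not excluded); service 1809 days ≥ 18 months (≈540 days) ✓; grade IC5 ≥ IC5 ✓; dept Design ✗ → not eligible.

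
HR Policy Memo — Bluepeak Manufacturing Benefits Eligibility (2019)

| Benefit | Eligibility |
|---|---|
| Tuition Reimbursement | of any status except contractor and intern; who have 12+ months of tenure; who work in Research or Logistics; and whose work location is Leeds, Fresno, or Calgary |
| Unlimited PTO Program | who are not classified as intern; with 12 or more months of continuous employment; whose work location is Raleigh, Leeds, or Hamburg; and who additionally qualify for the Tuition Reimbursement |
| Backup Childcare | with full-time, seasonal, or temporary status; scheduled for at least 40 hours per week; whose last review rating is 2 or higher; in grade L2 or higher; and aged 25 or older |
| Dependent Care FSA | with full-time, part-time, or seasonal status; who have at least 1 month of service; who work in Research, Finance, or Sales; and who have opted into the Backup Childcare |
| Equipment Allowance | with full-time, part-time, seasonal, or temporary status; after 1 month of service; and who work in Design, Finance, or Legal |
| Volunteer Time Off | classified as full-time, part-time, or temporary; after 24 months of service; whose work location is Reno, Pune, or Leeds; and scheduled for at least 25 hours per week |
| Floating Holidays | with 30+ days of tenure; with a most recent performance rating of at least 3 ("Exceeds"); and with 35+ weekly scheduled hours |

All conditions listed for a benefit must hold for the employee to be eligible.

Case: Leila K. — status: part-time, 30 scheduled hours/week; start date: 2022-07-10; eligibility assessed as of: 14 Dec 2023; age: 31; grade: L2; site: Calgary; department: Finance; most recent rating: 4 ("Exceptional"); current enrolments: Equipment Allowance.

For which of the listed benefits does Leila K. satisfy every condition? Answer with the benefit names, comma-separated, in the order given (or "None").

Service from 2022-07-10 to 14 Dec 2023: 522 days.
Tuition Reimbursement — status part-time ✓ (not excluded); service 522 days ≥ 12 months (≈360 days) ✓; dept Finance ✗ → not eligible.
Unlimited PTO Program — status part-time ✓ (not excluded); service 522 days ≥ 12 months (≈360 days) ✓; site Calgary ✗ (not Raleigh, Leeds, or Hamburg) → not eligible.
Backup Childcare — status part-time ✗ (requires full-time, seasonal, or temporary) → not eligible.
Dependent Care FSA — status part-time ✓; service 522 days ≥ 1 month (≈30 days) ✓; dept Finance ✓; not enrolled in Backup Childcare ✗ → not eligible.
Equipment Allowance — status part-time ✓; service 522 days ≥ 1 month (≈30 days) ✓; dept Finance ✓ → eligible.
Volunteer Time Off — status part-time ✓; service 522 days < 24 months (≈720 days) ✗ → not eligible.
Floating Holidays — service 522 days ≥ 30 days ✓; rating 4 ≥ 3 ✓; 30 hrs/wk < 35 ✗ → not eligible.

Equipment Allowance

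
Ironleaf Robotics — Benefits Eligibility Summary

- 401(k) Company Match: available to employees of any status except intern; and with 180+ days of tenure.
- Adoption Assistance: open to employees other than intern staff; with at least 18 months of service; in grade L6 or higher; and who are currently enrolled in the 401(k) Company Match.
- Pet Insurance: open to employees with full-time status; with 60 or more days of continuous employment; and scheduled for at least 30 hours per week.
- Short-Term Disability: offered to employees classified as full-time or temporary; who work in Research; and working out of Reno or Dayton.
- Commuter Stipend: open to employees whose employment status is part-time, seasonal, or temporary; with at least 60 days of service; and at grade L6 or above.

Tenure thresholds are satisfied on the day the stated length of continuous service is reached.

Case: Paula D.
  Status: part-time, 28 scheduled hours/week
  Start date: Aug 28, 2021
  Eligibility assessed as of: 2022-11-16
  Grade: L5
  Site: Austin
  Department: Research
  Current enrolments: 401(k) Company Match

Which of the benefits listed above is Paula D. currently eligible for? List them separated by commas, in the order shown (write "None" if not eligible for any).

Service from Aug 28, 2021 to 2022-11-16: 445 days.
401(k) Company Match — status part-time ✓ (not excluded); service 445 days ≥ 180 days ✓ → eligible.
Adoption Assistance — status part-time ✓ (not excluded); service 445 days < 18 months (≈540 days) ✗ → not eligible.
Pet Insurance — status part-time ✗ (requires full-time) → not eligible.
Short-Term Disability — status part-time ✗ (requires full-time or temporary) → not eligible.
Commuter Stipend — status part-time ✓; service 445 days ≥ 60 days ✓; grade L5 < L6 ✗ → not eligible.

401(k) Company Match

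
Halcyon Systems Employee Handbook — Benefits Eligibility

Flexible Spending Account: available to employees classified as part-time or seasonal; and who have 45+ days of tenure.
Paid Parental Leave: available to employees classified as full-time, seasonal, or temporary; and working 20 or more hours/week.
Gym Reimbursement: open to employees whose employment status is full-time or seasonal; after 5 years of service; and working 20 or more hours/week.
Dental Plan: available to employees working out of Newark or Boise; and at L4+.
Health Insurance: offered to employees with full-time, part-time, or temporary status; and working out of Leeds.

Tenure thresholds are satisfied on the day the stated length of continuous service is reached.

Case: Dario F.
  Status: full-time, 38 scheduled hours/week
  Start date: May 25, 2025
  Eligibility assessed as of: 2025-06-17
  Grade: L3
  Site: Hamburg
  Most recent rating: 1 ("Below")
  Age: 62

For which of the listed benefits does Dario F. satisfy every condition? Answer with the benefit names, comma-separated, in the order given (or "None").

Paid Parental Leave

Service from May 25, 2025 to 2025-06-17: 23 days.
Flexible Spending Account — status full-time ✗ (requires part-time or seasonal) → not eligible.
Paid Parental Leave — status full-time ✓; 38 hrs/wk ≥ 20 ✓ → eligible.
Gym Reimbursement — status full-time ✓; service 23 days < 5 years (≈1825 days) ✗ → not eligible.
Dental Plan — site Hamburg ✗ (not Newark or Boise) → not eligible.
Health Insurance — status full-time ✓; site Hamburg ✗ (not Leeds) → not eligible.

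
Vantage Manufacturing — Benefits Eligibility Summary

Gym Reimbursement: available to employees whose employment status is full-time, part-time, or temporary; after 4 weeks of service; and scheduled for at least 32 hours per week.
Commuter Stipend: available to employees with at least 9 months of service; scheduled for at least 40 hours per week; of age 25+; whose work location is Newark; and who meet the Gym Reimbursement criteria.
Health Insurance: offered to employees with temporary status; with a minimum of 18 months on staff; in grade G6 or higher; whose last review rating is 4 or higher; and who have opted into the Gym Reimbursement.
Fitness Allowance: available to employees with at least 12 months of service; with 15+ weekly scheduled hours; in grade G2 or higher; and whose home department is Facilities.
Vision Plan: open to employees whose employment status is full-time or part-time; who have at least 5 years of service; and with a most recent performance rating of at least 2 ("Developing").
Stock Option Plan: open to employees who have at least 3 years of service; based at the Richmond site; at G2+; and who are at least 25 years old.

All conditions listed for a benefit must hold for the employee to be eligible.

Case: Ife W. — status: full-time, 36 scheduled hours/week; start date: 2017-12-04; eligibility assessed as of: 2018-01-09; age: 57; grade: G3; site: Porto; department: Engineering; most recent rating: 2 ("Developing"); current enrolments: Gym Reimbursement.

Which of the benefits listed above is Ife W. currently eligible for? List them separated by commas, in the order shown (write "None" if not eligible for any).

Service from 2017-12-04 to 2018-01-09: 36 days.
Gym Reimbursement — status full-time ✓; service 36 days ≥ 4 weeks (≈28 days) ✓; 36 hrs/wk ≥ 32 ✓ → eligible.
Commuter Stipend — service 36 days < 9 months (≈270 days) ✗ → not eligible.
Health Insurance — status full-time ✗ (requires temporary) → not eligible.
Fitness Allowance — service 36 days < 12 months (≈360 days) ✗ → not eligible.
Vision Plan — status full-time ✓; service 36 days < 5 years (≈1825 days) ✗ → not eligible.
Stock Option Plan — service 36 days < 3 years (≈1095 days) ✗ → not eligible.

Gym Reimbursement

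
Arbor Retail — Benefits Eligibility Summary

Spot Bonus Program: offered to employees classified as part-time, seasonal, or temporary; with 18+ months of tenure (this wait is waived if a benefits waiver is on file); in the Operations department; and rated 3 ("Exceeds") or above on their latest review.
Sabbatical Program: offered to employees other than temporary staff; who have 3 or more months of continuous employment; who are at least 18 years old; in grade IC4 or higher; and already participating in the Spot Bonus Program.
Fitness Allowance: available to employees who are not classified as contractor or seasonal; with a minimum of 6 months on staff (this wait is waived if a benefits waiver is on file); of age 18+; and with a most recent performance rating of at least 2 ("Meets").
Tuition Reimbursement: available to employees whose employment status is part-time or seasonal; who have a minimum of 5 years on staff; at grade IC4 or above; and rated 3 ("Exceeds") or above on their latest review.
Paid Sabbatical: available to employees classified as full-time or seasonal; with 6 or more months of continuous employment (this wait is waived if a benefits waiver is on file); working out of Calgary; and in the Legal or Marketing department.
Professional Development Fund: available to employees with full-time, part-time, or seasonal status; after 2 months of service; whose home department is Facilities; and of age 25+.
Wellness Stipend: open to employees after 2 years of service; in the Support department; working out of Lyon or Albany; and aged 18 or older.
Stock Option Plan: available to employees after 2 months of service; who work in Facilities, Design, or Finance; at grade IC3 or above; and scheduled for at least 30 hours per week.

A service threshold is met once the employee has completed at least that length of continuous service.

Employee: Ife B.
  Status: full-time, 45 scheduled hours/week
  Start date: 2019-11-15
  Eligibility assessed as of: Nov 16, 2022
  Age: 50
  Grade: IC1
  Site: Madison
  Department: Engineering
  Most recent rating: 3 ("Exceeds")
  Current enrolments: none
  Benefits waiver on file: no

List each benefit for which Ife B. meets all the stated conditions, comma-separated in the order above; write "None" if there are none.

Service from 2019-11-15 to Nov 16, 2022: 1097 days.
Spot Bonus Program — status full-time ✗ (requires part-time, seasonal, or temporary) → not eligible.
Sabbatical Program — status full-time ✓ (not excluded); service 1097 days ≥ 3 months (≈90 days) ✓; age 50 ≥ 18 ✓; grade IC1 < IC4 ✗ → not eligible.
Fitness Allowance — status full-time ✓ (not excluded); no waiver, service 1097 days ≥ 6 months (≈180 days) ✓; age 50 ≥ 18 ✓; rating 3 ≥ 2 ✓ → eligible.
Tuition Reimbursement — status full-time ✗ (requires part-time or seasonal) → not eligible.
Paid Sabbatical — status full-time ✓; no waiver, service 1097 days ≥ 6 months (≈180 days) ✓; site Madison ✗ (not Calgary) → not eligible.
Professional Development Fund — status full-time ✓; service 1097 days ≥ 2 months (≈60 days) ✓; dept Engineering ✗ → not eligible.
Wellness Stipend — service 1097 days ≥ 2 years (≈730 days) ✓; dept Engineering ✗ → not eligible.
Stock Option Plan — service 1097 days ≥ 2 months (≈60 days) ✓; dept Engineering ✗ → not eligible.

Fitness Allowance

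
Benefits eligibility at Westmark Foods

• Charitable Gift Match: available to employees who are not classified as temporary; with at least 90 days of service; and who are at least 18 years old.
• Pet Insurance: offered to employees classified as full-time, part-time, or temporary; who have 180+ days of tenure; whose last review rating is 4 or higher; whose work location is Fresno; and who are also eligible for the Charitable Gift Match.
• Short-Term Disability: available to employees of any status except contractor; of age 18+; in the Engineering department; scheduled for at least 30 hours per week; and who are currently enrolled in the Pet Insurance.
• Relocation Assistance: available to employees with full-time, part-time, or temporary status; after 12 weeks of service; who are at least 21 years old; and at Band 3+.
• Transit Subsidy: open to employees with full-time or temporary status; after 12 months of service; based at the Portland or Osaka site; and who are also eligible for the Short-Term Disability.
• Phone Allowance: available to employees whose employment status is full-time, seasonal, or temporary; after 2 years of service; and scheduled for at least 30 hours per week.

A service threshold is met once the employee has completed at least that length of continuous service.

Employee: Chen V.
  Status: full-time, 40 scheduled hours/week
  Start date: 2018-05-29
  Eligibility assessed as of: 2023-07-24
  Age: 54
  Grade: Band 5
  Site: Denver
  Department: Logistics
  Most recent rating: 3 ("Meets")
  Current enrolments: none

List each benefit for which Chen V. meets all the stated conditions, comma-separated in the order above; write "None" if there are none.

Charitable Gift Match, Relocation Assistance, Phone Allowance

Service from 2018-05-29 to 2023-07-24: 1882 days.
Charitable Gift Match — status full-time ✓ (not excluded); service 1882 days ≥ 90 days ✓; age 54 ≥ 18 ✓ → eligible.
Pet Insurance — status full-time ✓; service 1882 days ≥ 180 days ✓; rating 3 < 4 ✗ → not eligible.
Short-Term Disability — status full-time ✓ (not excluded); age 54 ≥ 18 ✓; dept Logistics ✗ → not eligible.
Relocation Assistance — status full-time ✓; service 1882 days ≥ 12 weeks (≈84 days) ✓; age 54 ≥ 21 ✓; grade Band 5 ≥ Band 3 ✓ → eligible.
Transit Subsidy — status full-time ✓; service 1882 days ≥ 12 months (≈360 days) ✓; site Denver ✗ (not Portland or Osaka) → not eligible.
Phone Allowance — status full-time ✓; service 1882 days ≥ 2 years (≈730 days) ✓; 40 hrs/wk ≥ 30 ✓ → eligible.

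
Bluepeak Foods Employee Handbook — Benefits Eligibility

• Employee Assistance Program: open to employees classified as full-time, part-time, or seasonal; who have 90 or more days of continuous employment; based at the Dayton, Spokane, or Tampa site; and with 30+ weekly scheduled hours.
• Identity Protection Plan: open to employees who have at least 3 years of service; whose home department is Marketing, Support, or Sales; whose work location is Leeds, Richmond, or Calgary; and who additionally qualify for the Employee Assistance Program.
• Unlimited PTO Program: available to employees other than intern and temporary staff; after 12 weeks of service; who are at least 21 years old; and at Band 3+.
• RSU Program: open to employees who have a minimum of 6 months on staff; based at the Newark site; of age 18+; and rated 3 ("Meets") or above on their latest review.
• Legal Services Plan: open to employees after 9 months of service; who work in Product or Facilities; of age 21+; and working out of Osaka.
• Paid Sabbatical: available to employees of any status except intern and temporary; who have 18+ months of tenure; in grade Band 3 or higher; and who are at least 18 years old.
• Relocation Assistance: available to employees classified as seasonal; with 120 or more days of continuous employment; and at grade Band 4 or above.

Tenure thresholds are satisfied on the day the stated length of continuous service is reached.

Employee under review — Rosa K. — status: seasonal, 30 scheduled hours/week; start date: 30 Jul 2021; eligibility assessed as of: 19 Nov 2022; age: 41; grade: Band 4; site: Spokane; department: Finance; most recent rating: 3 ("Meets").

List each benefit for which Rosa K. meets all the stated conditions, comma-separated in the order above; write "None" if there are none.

Service from 30 Jul 2021 to 19 Nov 2022: 477 days.
Employee Assistance Program — status seasonal ✓; service 477 days ≥ 90 days ✓; site Spokane ✓; 30 hrs/wk ≥ 30 ✓ → eligible.
Identity Protection Plan — service 477 days < 3 years (≈1095 days) ✗ → not eligible.
Unlimited PTO Program — status seasonal ✓ (not excluded); service 477 days ≥ 12 weeks (≈84 days) ✓; age 41 ≥ 21 ✓; grade Band 4 ≥ Band 3 ✓ → eligible.
RSU Program — service 477 days ≥ 6 months (≈180 days) ✓; site Spokane ✗ (not Newark) → not eligible.
Legal Services Plan — service 477 days ≥ 9 months (≈270 days) ✓; dept Finance ✗ → not eligible.
Paid Sabbatical — status seasonal ✓ (not excluded); service 477 days < 18 months (≈540 days) ✗ → not eligible.
Relocation Assistance — status seasonal ✓; service 477 days ≥ 120 days ✓; grade Band 4 ≥ Band 4 ✓ → eligible.

Employee Assistance Program, Unlimited PTO Program, Relocation Assistance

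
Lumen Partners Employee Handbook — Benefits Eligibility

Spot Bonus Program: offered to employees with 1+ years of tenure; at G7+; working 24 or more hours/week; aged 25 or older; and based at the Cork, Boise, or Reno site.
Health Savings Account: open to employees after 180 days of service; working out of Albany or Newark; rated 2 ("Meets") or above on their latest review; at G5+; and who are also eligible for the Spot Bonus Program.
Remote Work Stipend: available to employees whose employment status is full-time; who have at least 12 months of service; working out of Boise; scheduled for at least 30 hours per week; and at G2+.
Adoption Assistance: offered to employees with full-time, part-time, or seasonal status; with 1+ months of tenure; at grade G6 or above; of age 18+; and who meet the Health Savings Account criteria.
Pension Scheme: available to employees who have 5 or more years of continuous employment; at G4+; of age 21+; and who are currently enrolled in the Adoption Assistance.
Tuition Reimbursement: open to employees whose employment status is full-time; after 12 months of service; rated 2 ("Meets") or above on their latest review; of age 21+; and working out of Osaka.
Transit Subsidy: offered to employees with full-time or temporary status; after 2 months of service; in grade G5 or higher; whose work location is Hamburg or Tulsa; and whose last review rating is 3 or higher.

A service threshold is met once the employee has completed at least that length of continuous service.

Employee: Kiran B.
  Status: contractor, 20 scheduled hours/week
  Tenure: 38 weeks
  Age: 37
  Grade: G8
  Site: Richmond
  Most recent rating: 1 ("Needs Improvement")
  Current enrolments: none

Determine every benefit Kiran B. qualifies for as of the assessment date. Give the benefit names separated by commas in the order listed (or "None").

Spot Bonus Program — service 38 weeks < 1 year (≈365 days) ✗ → not eligible.
Health Savings Account — service 38 weeks ≥ 180 days ✓; site Richmond ✗ (not Albany or Newark) → not eligible.
Remote Work Stipend — status contractor ✗ (requires full-time) → not eligible.
Adoption Assistance — status contractor ✗ (requires full-time, part-time, or seasonal) → not eligible.
Pension Scheme — service 38 weeks < 5 years (≈1825 days) ✗ → not eligible.
Tuition Reimbursement — status contractor ✗ (requires full-time) → not eligible.
Transit Subsidy — status contractor ✗ (requires full-time or temporary) → not eligible.

None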